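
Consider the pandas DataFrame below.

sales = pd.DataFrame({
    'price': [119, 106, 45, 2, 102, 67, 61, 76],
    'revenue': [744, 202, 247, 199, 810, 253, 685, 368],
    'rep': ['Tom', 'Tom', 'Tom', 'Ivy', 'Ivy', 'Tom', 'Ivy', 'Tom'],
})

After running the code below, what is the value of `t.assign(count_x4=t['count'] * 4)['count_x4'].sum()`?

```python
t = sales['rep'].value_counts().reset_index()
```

32

value_counts of rep:
rep
Tom    5
Ivy    3
Name: count, dtype: int64
reset_index():
   rep  count
0  Tom      5
1  Ivy      3
add column count_x4 = t['count'] * 4:
   rep  count  count_x4
0  Tom      5        20
1  Ivy      3        12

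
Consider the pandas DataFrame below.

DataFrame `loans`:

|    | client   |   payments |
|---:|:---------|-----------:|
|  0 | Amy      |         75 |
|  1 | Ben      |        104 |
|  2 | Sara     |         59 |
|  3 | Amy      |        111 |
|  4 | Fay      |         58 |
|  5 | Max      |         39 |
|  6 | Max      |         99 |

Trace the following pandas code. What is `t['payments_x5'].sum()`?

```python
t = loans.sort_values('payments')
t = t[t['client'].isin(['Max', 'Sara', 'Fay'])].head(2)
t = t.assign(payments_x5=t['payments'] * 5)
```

485

sort by payments:
  client  payments
5    Max        39
4    Fay        58
2   Sara        59
0    Amy        75
6    Max        99
1    Ben       104
3    Amy       111
filter rows where client in ['Max', 'Sara', 'Fay']:
  client  payments
5    Max        39
4    Fay        58
2   Sara        59
6    Max        99
take first 2 rows:
  client  payments
5    Max        39
4    Fay        58
add column payments_x5 = t['payments'] * 5:
  client  payments  payments_x5
5    Max        39          195
4    Fay        58          290
sum of column 'payments_x5' → 485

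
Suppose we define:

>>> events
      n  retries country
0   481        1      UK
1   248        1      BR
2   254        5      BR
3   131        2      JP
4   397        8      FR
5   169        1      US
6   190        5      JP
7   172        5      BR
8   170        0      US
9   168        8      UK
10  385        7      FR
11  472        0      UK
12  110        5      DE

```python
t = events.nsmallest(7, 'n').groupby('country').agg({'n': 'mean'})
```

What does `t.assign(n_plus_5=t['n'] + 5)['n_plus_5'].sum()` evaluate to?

take 7 rows with smallest n:
      n  retries country
12  110        5      DE
3   131        2      JP
9   168        8      UK
5   169        1      US
8   170        0      US
7   172        5      BR
6   190        5      JP
group by country, mean of n:
             n
country       
BR       172.0
DE       110.0
JP       160.5
UK       168.0
US       169.5
add column n_plus_5 = t['n'] + 5:
             n  n_plus_5
country                 
BR       172.0     177.0
DE       110.0     115.0
JP       160.5     165.5
UK       168.0     173.0
US       169.5     174.5
Hence 805.0.

805.0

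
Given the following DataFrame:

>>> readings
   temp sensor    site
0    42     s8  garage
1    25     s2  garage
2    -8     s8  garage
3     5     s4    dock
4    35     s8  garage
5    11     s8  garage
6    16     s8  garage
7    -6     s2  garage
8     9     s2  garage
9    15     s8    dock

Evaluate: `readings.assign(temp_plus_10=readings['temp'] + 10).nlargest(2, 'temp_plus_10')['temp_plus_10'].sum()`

97

add column temp_plus_10 = readings['temp'] + 10:
   temp sensor    site  temp_plus_10
0    42     s8  garage            52
1    25     s2  garage            35
2    -8     s8  garage             2
3     5     s4    dock            15
4    35     s8  garage            45
5    11     s8  garage            21
6    16     s8  garage            26
7    -6     s2  garage             4
8     9     s2  garage            19
9    15     s8    dock            25
take 2 rows with largest temp_plus_10:
   temp sensor    site  temp_plus_10
0    42     s8  garage            52
4    35     s8  garage            45
Reading off the sum of column 'temp_plus_10', we get 97.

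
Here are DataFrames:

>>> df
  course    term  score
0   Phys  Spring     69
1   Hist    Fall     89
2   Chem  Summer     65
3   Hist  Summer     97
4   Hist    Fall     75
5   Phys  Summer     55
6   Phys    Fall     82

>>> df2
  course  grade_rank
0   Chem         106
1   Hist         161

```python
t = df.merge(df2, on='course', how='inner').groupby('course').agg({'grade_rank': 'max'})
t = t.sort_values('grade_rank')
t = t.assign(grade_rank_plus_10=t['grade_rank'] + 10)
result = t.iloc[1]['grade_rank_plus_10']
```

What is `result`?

merge on 'course' (how='inner') → 4 rows:
  course    term  score  grade_rank
0   Hist    Fall     89         161
1   Chem  Summer     65         106
2   Hist  Summer     97         161
3   Hist    Fall     75         161
group by course, max of grade_rank:
        grade_rank
course            
Chem           106
Hist           161
sort by grade_rank:
        grade_rank
course            
Chem           106
Hist           161
add column grade_rank_plus_10 = t['grade_rank'] + 10:
        grade_rank  grade_rank_plus_10
course                                
Chem           106                 116
Hist           161                 171

171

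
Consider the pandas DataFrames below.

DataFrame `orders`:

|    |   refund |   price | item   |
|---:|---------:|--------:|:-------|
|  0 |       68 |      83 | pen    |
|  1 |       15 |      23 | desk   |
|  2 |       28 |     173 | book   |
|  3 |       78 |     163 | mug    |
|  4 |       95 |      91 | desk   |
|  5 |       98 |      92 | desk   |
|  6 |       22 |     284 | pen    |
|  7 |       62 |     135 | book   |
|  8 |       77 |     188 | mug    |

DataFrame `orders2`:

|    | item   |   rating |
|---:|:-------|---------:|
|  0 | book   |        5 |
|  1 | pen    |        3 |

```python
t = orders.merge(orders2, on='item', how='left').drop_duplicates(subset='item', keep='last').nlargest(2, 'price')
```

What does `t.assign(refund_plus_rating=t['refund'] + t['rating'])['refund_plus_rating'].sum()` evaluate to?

25.0

merge on 'item' (how='left') → 9 rows:
   refund  price  item  rating
0      68     83   pen     3.0
1      15     23  desk     NaN
2      28    173  book     5.0
3      78    163   mug     NaN
4      95     91  desk     NaN
5      98     92  desk     NaN
6      22    284   pen     3.0
7      62    135  book     5.0
8      77    188   mug     NaN
drop duplicate item (keep=last):
   refund  price  item  rating
5      98     92  desk     NaN
6      22    284   pen     3.0
7      62    135  book     5.0
8      77    188   mug     NaN
take 2 rows with largest price:
   refund  price item  rating
6      22    284  pen     3.0
8      77    188  mug     NaN
add column refund_plus_rating = t['refund'] + t['rating']:
   refund  price item  rating  refund_plus_rating
6      22    284  pen     3.0                25.0
8      77    188  mug     NaN                 NaN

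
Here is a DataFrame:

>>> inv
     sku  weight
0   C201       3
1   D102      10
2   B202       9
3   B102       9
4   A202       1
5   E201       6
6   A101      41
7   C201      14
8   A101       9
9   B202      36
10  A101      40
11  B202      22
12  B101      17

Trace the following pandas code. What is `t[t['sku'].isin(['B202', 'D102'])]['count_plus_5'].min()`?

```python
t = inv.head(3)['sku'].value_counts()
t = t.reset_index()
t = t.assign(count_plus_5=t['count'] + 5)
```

6

take first 3 rows:
    sku  weight
0  C201       3
1  D102      10
2  B202       9
value_counts of sku:
sku
C201    1
D102    1
B202    1
Name: count, dtype: int64
reset_index():
    sku  count
0  C201      1
1  D102      1
2  B202      1
add column count_plus_5 = t['count'] + 5:
    sku  count  count_plus_5
0  C201      1             6
1  D102      1             6
2  B202      1             6
filter rows where sku in ['B202', 'D102']:
    sku  count  count_plus_5
1  D102      1             6
2  B202      1             6
Finally, min of column 'count_plus_5' = 6.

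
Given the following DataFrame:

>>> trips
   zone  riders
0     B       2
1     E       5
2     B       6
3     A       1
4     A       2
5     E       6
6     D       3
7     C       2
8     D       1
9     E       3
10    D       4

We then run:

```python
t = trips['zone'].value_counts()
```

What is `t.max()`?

3

value_counts of zone:
zone
E    3
D    3
B    2
A    2
C    1
Name: count, dtype: int64
Finally, max of the resulting series = 3.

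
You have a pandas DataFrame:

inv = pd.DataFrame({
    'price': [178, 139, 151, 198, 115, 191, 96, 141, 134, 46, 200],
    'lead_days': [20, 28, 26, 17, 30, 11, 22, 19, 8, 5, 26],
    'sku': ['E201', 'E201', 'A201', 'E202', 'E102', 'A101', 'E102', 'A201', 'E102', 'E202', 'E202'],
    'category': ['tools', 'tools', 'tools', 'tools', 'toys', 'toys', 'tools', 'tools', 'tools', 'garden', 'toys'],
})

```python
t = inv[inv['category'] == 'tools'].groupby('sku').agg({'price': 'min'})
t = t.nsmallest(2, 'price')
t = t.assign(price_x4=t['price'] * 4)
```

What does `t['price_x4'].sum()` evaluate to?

940

filter rows where category == 'tools':
   price  lead_days   sku category
0    178         20  E201    tools
1    139         28  E201    tools
2    151         26  A201    tools
3    198         17  E202    tools
6     96         22  E102    tools
7    141         19  A201    tools
8    134          8  E102    tools
group by sku, min of price:
      price
sku        
A201    141
E102     96
E201    139
E202    198
take 2 rows with smallest price:
      price
sku        
E102     96
E201    139
add column price_x4 = t['price'] * 4:
      price  price_x4
sku                  
E102     96       384
E201    139       556
Finally, sum of column 'price_x4' = 940.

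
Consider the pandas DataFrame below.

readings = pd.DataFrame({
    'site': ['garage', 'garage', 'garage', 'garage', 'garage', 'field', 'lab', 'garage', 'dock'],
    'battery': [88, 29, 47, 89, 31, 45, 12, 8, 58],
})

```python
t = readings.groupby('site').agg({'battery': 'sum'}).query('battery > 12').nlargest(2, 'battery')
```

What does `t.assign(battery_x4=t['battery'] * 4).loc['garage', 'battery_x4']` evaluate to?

1168

group by site, sum of battery:
        battery
site           
dock         58
field        45
garage      292
lab          12
filter rows where battery > 12:
        battery
site           
dock         58
field        45
garage      292
take 2 rows with largest battery:
        battery
site           
garage      292
dock         58
add column battery_x4 = t['battery'] * 4:
        battery  battery_x4
site                       
garage      292        1168
dock         58         232
Taking the value at row 'garage', column 'battery_x4' gives 1168.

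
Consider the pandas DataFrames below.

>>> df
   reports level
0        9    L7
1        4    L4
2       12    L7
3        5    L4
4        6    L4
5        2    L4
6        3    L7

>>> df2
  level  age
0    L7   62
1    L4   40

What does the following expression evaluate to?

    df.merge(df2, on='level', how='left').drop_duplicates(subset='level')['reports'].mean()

merge on 'level' (how='left') → 7 rows:
   reports level  age
0        9    L7   62
1        4    L4   40
2       12    L7   62
3        5    L4   40
4        6    L4   40
5        2    L4   40
6        3    L7   62
drop duplicate level (keep=first):
   reports level  age
0        9    L7   62
1        4    L4   40
Taking the mean of column 'reports' gives 6.5.

6.5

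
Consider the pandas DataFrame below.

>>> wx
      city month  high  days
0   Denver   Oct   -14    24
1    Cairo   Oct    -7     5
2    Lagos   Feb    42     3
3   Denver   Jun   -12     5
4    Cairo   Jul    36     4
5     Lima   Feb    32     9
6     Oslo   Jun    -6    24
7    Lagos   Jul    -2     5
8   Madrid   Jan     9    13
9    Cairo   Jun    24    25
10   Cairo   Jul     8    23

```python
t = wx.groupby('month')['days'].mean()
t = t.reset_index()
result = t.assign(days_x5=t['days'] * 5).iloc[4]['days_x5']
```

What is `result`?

group by month, mean of days:
month
Feb     6.000000
Jan    13.000000
Jul    10.666667
Jun    18.000000
Oct    14.500000
Name: days, dtype: float64
reset_index():
  month       days
0   Feb   6.000000
1   Jan  13.000000
2   Jul  10.666667
3   Jun  18.000000
4   Oct  14.500000
add column days_x5 = t['days'] * 5:
  month       days    days_x5
0   Feb   6.000000  30.000000
1   Jan  13.000000  65.000000
2   Jul  10.666667  53.333333
3   Jun  18.000000  90.000000
4   Oct  14.500000  72.500000

72.5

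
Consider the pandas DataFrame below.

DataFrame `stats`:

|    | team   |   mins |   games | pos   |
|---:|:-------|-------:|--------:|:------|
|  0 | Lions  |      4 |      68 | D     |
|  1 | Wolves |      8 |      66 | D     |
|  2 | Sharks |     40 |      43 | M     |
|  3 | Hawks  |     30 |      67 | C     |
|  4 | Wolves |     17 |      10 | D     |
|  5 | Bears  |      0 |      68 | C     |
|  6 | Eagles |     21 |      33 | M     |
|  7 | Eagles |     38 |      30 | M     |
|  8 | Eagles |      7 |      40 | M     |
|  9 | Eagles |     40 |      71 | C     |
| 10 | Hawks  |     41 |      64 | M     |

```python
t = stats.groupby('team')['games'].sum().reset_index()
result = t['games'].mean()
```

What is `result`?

group by team, sum of games:
team
Bears      68
Eagles    174
Hawks     131
Lions      68
Sharks     43
Wolves     76
Name: games, dtype: int64
reset_index():
     team  games
0   Bears     68
1  Eagles    174
2   Hawks    131
3   Lions     68
4  Sharks     43
5  Wolves     76
So mean() = 93.3333333333.

93.3333333333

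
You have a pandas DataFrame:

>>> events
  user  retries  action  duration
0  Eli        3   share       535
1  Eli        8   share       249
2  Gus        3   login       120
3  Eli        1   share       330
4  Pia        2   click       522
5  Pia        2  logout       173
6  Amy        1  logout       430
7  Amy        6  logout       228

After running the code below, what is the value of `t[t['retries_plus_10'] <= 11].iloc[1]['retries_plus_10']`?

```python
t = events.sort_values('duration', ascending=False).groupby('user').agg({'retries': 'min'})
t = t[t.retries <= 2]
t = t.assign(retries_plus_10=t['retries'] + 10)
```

sort by duration descending:
  user  retries  action  duration
0  Eli        3   share       535
4  Pia        2   click       522
6  Amy        1  logout       430
3  Eli        1   share       330
1  Eli        8   share       249
7  Amy        6  logout       228
5  Pia        2  logout       173
2  Gus        3   login       120
group by user, min of retries:
      retries
user         
Amy         1
Eli         1
Gus         3
Pia         2
filter rows where retries <= 2:
      retries
user         
Amy         1
Eli         1
Pia         2
add column retries_plus_10 = t['retries'] + 10:
      retries  retries_plus_10
user                          
Amy         1               11
Eli         1               11
Pia         2               12
filter rows where retries_plus_10 <= 11:
      retries  retries_plus_10
user                          
Amy         1               11
Eli         1               11
Taking the value at position 1, column 'retries_plus_10' gives 11.

11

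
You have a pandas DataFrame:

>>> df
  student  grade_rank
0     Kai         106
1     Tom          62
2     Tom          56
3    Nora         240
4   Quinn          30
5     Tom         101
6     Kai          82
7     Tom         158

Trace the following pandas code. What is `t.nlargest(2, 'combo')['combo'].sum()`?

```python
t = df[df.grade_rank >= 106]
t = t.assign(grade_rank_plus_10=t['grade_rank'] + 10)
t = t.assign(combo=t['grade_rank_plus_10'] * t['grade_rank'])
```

filter rows where grade_rank >= 106:
  student  grade_rank
0     Kai         106
3    Nora         240
7     Tom         158
add column grade_rank_plus_10 = t['grade_rank'] + 10:
  student  grade_rank  grade_rank_plus_10
0     Kai         106                 116
3    Nora         240                 250
7     Tom         158                 168
add column combo = t['grade_rank_plus_10'] * t['grade_rank']:
  student  grade_rank  grade_rank_plus_10  combo
0     Kai         106                 116  12296
3    Nora         240                 250  60000
7     Tom         158                 168  26544
take 2 rows with largest combo:
  student  grade_rank  grade_rank_plus_10  combo
3    Nora         240                 250  60000
7     Tom         158                 168  26544

86544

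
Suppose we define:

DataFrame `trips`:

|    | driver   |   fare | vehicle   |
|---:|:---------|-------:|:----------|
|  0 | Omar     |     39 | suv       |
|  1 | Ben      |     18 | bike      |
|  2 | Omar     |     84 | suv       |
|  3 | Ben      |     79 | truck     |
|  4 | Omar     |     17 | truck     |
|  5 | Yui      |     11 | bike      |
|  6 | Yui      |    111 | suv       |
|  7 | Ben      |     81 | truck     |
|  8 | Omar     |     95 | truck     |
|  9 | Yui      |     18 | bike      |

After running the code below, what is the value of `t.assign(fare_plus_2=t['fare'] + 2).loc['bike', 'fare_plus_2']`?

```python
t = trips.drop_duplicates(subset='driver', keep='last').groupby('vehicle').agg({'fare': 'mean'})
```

20.0

drop duplicate driver (keep=last):
  driver  fare vehicle
7    Ben    81   truck
8   Omar    95   truck
9    Yui    18    bike
group by vehicle, mean of fare:
         fare
vehicle      
bike     18.0
truck    88.0
add column fare_plus_2 = t['fare'] + 2:
         fare  fare_plus_2
vehicle                   
bike     18.0         20.0
truck    88.0         90.0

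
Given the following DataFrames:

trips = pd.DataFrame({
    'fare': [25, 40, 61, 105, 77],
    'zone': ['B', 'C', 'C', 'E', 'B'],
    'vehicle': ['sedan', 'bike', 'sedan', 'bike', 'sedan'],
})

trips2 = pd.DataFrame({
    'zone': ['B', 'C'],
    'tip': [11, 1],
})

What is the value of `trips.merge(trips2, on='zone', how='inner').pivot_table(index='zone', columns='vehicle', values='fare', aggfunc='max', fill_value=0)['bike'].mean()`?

20.0

merge on 'zone' (how='inner') → 4 rows:
   fare zone vehicle  tip
0    25    B   sedan   11
1    40    C    bike    1
2    61    C   sedan    1
3    77    B   sedan   11
pivot: rows=zone, cols=vehicle, max(fare):
vehicle  bike  sedan
zone                
B           0     77
C          40     61
Finally, mean of column 'bike' = 20.0.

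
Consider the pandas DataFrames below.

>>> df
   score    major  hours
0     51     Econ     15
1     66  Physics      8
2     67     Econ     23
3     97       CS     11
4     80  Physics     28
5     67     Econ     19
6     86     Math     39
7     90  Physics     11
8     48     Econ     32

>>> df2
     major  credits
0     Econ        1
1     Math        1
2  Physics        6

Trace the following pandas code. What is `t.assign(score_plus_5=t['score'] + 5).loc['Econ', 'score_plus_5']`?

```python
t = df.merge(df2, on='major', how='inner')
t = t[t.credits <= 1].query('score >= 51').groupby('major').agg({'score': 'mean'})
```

merge on 'major' (how='inner') → 8 rows:
   score    major  hours  credits
0     51     Econ     15        1
1     66  Physics      8        6
2     67     Econ     23        1
3     80  Physics     28        6
4     67     Econ     19        1
5     86     Math     39        1
6     90  Physics     11        6
7     48     Econ     32        1
filter rows where credits <= 1:
   score major  hours  credits
0     51  Econ     15        1
2     67  Econ     23        1
4     67  Econ     19        1
5     86  Math     39        1
7     48  Econ     32        1
filter rows where score >= 51:
   score major  hours  credits
0     51  Econ     15        1
2     67  Econ     23        1
4     67  Econ     19        1
5     86  Math     39        1
group by major, mean of score:
           score
major           
Econ   61.666667
Math   86.000000
add column score_plus_5 = t['score'] + 5:
           score  score_plus_5
major                         
Econ   61.666667     66.666667
Math   86.000000     91.000000
Taking the value at row 'Econ', column 'score_plus_5' gives 66.6666666667.

66.6666666667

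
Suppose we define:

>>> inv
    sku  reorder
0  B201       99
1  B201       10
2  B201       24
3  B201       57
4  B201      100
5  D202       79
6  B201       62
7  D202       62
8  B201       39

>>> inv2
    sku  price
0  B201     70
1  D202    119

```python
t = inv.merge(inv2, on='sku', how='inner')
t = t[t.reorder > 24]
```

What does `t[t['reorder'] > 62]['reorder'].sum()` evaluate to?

278

merge on 'sku' (how='inner') → 9 rows:
    sku  reorder  price
0  B201       99     70
1  B201       10     70
2  B201       24     70
3  B201       57     70
4  B201      100     70
5  D202       79    119
6  B201       62     70
7  D202       62    119
8  B201       39     70
filter rows where reorder > 24:
    sku  reorder  price
0  B201       99     70
3  B201       57     70
4  B201      100     70
5  D202       79    119
6  B201       62     70
7  D202       62    119
8  B201       39     70
filter rows where reorder > 62:
    sku  reorder  price
0  B201       99     70
4  B201      100     70
5  D202       79    119
Taking the sum of column 'reorder' gives 278.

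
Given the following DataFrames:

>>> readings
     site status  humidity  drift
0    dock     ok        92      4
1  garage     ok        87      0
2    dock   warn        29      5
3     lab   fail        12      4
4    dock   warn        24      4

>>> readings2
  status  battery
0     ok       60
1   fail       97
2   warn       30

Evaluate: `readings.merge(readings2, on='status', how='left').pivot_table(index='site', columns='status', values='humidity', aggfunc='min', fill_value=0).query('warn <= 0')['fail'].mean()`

6.0

merge on 'status' (how='left') → 5 rows:
     site status  humidity  drift  battery
0    dock     ok        92      4       60
1  garage     ok        87      0       60
2    dock   warn        29      5       30
3     lab   fail        12      4       97
4    dock   warn        24      4       30
pivot: rows=site, cols=status, min(humidity):
status  fail  ok  warn
site                  
dock       0  92    24
garage     0  87     0
lab       12   0     0
filter rows where warn <= 0:
status  fail  ok  warn
site                  
garage     0  87     0
lab       12   0     0
Then the mean of column 'fail': 6.0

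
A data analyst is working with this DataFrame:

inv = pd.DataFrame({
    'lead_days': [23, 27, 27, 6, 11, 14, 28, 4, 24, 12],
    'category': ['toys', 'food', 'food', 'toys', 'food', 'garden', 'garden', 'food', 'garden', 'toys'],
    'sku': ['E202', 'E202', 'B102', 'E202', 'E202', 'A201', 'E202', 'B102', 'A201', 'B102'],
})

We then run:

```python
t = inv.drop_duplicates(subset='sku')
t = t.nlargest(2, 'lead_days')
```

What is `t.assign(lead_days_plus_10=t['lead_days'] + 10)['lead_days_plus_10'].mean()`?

drop duplicate sku (keep=first):
   lead_days category   sku
0         23     toys  E202
2         27     food  B102
5         14   garden  A201
take 2 rows with largest lead_days:
   lead_days category   sku
2         27     food  B102
0         23     toys  E202
add column lead_days_plus_10 = t['lead_days'] + 10:
   lead_days category   sku  lead_days_plus_10
2         27     food  B102                 37
0         23     toys  E202                 33
Reading off the mean of column 'lead_days_plus_10', we get 35.0.

35.0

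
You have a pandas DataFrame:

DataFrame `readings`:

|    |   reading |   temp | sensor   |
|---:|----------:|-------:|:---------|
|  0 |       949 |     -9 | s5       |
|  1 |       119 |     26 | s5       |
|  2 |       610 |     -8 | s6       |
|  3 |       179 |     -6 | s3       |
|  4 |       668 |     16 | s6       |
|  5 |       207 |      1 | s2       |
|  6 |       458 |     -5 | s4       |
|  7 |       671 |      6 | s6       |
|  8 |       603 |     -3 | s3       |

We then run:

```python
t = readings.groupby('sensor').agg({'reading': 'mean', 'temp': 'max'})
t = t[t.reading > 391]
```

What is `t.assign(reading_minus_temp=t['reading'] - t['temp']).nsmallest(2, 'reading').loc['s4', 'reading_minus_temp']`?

group by sensor: mean(reading), max(temp):
           reading  temp
sensor                  
s2      207.000000     1
s3      391.000000    -3
s4      458.000000    -5
s5      534.000000    26
s6      649.666667    16
filter rows where reading > 391:
           reading  temp
sensor                  
s4      458.000000    -5
s5      534.000000    26
s6      649.666667    16
add column reading_minus_temp = t['reading'] - t['temp']:
           reading  temp  reading_minus_temp
sensor                                      
s4      458.000000    -5          463.000000
s5      534.000000    26          508.000000
s6      649.666667    16          633.666667
take 2 rows with smallest reading:
        reading  temp  reading_minus_temp
sensor                                   
s4        458.0    -5               463.0
s5        534.0    26               508.0
So loc['s4', 'reading_minus_temp'] = 463.0.

463.0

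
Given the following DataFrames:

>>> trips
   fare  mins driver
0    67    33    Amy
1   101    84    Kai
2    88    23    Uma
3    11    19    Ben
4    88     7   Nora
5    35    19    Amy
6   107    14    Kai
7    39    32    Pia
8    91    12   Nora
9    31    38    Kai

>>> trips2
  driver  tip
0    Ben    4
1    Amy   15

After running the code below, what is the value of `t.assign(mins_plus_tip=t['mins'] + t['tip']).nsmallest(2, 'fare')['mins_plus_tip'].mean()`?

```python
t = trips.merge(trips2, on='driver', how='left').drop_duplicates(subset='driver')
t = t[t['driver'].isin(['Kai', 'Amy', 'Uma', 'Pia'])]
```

merge on 'driver' (how='left') → 10 rows:
   fare  mins driver   tip
0    67    33    Amy  15.0
1   101    84    Kai   NaN
2    88    23    Uma   NaN
3    11    19    Ben   4.0
4    88     7   Nora   NaN
5    35    19    Amy  15.0
6   107    14    Kai   NaN
7    39    32    Pia   NaN
8    91    12   Nora   NaN
9    31    38    Kai   NaN
drop duplicate driver (keep=first):
   fare  mins driver   tip
0    67    33    Amy  15.0
1   101    84    Kai   NaN
2    88    23    Uma   NaN
3    11    19    Ben   4.0
4    88     7   Nora   NaN
7    39    32    Pia   NaN
filter rows where driver in ['Kai', 'Amy', 'Uma', 'Pia']:
   fare  mins driver   tip
0    67    33    Amy  15.0
1   101    84    Kai   NaN
2    88    23    Uma   NaN
7    39    32    Pia   NaN
add column mins_plus_tip = t['mins'] + t['tip']:
   fare  mins driver   tip  mins_plus_tip
0    67    33    Amy  15.0           48.0
1   101    84    Kai   NaN            NaN
2    88    23    Uma   NaN            NaN
7    39    32    Pia   NaN            NaN
take 2 rows with smallest fare:
   fare  mins driver   tip  mins_plus_tip
7    39    32    Pia   NaN            NaN
0    67    33    Amy  15.0           48.0
So mean() = 48.0.

48.0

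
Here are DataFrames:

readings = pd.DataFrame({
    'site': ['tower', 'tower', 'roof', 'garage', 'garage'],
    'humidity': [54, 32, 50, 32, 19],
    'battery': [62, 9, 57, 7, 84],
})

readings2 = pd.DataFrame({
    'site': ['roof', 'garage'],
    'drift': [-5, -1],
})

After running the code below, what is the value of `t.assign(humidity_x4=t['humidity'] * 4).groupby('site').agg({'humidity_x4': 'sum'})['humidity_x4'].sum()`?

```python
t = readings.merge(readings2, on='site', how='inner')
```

404

merge on 'site' (how='inner') → 3 rows:
     site  humidity  battery  drift
0    roof        50       57     -5
1  garage        32        7     -1
2  garage        19       84     -1
add column humidity_x4 = t['humidity'] * 4:
     site  humidity  battery  drift  humidity_x4
0    roof        50       57     -5          200
1  garage        32        7     -1          128
2  garage        19       84     -1           76
group by site, sum of humidity_x4:
        humidity_x4
site               
garage          204
roof            200
Reading off the sum of column 'humidity_x4', we get 404.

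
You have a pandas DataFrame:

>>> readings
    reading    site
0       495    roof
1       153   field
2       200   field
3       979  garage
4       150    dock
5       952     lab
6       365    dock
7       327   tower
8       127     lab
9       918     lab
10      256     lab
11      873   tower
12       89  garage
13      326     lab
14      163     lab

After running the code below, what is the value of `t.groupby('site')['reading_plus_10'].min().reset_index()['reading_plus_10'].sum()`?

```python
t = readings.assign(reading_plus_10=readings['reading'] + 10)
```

1401

add column reading_plus_10 = readings['reading'] + 10:
    reading    site  reading_plus_10
0       495    roof              505
1       153   field              163
2       200   field              210
3       979  garage              989
4       150    dock              160
5       952     lab              962
6       365    dock              375
7       327   tower              337
8       127     lab              137
9       918     lab              928
10      256     lab              266
11      873   tower              883
12       89  garage               99
13      326     lab              336
14      163     lab              173
group by site, min of reading_plus_10:
site
dock      160
field     163
garage     99
lab       137
roof      505
tower     337
Name: reading_plus_10, dtype: int64
reset_index():
     site  reading_plus_10
0    dock              160
1   field              163
2  garage               99
3     lab              137
4    roof              505
5   tower              337
The sum of column 'reading_plus_10' is 1401.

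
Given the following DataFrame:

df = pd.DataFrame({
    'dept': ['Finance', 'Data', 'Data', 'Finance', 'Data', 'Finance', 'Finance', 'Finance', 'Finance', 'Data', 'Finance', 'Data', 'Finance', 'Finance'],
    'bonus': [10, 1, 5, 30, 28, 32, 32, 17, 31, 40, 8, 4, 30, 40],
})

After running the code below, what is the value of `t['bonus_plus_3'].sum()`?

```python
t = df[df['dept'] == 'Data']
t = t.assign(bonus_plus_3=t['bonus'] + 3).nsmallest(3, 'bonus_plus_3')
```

19

filter rows where dept == 'Data':
    dept  bonus
1   Data      1
2   Data      5
4   Data     28
9   Data     40
11  Data      4
add column bonus_plus_3 = t['bonus'] + 3:
    dept  bonus  bonus_plus_3
1   Data      1             4
2   Data      5             8
4   Data     28            31
9   Data     40            43
11  Data      4             7
take 3 rows with smallest bonus_plus_3:
    dept  bonus  bonus_plus_3
1   Data      1             4
11  Data      4             7
2   Data      5             8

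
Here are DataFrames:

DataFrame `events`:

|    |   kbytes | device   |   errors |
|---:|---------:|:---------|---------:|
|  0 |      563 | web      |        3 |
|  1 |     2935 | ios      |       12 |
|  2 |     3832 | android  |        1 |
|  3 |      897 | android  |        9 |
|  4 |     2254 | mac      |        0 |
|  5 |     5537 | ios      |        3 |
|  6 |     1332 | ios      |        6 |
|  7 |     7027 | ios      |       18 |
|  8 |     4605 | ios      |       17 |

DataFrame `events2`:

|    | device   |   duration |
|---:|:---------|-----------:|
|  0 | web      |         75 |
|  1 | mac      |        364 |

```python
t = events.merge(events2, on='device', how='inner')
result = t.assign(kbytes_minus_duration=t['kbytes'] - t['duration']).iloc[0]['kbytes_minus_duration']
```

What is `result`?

488

merge on 'device' (how='inner') → 2 rows:
   kbytes device  errors  duration
0     563    web       3        75
1    2254    mac       0       364
add column kbytes_minus_duration = t['kbytes'] - t['duration']:
   kbytes device  errors  duration  kbytes_minus_duration
0     563    web       3        75                    488
1    2254    mac       0       364                   1890
Then the value at position 0, column 'kbytes_minus_duration': 488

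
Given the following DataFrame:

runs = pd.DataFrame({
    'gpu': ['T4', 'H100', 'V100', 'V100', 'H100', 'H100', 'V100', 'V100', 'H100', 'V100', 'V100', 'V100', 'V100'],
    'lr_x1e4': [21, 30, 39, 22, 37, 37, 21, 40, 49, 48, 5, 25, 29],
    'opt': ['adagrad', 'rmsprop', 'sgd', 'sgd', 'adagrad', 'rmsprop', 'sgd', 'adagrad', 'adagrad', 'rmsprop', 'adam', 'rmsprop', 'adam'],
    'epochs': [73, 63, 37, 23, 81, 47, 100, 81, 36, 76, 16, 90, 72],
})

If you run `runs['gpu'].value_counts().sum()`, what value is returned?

13

value_counts of gpu:
gpu
V100    8
H100    4
T4      1
Name: count, dtype: int64
sum of the resulting series → 13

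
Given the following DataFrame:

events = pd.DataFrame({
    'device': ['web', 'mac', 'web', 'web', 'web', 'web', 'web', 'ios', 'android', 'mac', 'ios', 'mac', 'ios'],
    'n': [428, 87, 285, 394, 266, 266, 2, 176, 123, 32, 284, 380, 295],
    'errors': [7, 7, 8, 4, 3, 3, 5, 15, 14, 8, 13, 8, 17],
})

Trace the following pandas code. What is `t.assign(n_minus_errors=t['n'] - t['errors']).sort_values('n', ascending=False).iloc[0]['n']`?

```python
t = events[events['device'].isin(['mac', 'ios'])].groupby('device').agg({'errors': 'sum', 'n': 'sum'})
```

filter rows where device in ['mac', 'ios']:
   device    n  errors
1     mac   87       7
7     ios  176      15
9     mac   32       8
10    ios  284      13
11    mac  380       8
12    ios  295      17
group by device: sum(errors), sum(n):
        errors    n
device             
ios         45  755
mac         23  499
add column n_minus_errors = t['n'] - t['errors']:
        errors    n  n_minus_errors
device                             
ios         45  755             710
mac         23  499             476
sort by n descending:
        errors    n  n_minus_errors
device                             
ios         45  755             710
mac         23  499             476

755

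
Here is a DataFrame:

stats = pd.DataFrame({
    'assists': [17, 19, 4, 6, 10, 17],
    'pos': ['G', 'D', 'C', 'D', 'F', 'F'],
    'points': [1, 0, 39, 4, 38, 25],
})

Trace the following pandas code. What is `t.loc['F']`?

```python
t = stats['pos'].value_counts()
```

2

value_counts of pos:
pos
D    2
F    2
G    1
C    1
Name: count, dtype: int64
The value at index 'F' is 2.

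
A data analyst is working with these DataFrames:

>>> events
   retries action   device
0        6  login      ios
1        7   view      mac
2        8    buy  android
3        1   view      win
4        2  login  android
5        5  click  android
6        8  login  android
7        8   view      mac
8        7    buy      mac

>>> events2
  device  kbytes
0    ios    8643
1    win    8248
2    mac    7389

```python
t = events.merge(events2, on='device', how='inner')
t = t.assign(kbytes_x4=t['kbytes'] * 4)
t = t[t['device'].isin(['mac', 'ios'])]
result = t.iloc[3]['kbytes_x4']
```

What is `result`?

29556

merge on 'device' (how='inner') → 5 rows:
   retries action device  kbytes
0        6  login    ios    8643
1        7   view    mac    7389
2        1   view    win    8248
3        8   view    mac    7389
4        7    buy    mac    7389
add column kbytes_x4 = t['kbytes'] * 4:
   retries action device  kbytes  kbytes_x4
0        6  login    ios    8643      34572
1        7   view    mac    7389      29556
2        1   view    win    8248      32992
3        8   view    mac    7389      29556
4        7    buy    mac    7389      29556
filter rows where device in ['mac', 'ios']:
   retries action device  kbytes  kbytes_x4
0        6  login    ios    8643      34572
1        7   view    mac    7389      29556
3        8   view    mac    7389      29556
4        7    buy    mac    7389      29556
Finally, value at position 3, column 'kbytes_x4' = 29556.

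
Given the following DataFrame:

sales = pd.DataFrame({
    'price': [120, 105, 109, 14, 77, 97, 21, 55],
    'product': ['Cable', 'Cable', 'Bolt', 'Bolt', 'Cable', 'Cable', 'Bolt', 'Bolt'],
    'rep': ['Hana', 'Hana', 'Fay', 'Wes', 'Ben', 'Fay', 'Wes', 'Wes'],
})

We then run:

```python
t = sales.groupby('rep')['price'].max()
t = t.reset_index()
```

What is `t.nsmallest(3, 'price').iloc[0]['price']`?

55

group by rep, max of price:
rep
Ben      77
Fay     109
Hana    120
Wes      55
Name: price, dtype: int64
reset_index():
    rep  price
0   Ben     77
1   Fay    109
2  Hana    120
3   Wes     55
take 3 rows with smallest price:
   rep  price
3  Wes     55
0  Ben     77
1  Fay    109
value at position 0, column 'price' → 55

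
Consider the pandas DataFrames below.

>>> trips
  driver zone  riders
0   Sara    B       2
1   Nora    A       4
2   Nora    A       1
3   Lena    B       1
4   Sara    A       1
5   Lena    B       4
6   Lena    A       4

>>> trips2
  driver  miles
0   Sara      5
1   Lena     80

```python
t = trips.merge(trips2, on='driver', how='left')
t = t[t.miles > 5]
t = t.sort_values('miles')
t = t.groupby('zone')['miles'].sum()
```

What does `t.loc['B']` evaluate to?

merge on 'driver' (how='left') → 7 rows:
  driver zone  riders  miles
0   Sara    B       2    5.0
1   Nora    A       4    NaN
2   Nora    A       1    NaN
3   Lena    B       1   80.0
4   Sara    A       1    5.0
5   Lena    B       4   80.0
6   Lena    A       4   80.0
filter rows where miles > 5:
  driver zone  riders  miles
3   Lena    B       1   80.0
5   Lena    B       4   80.0
6   Lena    A       4   80.0
sort by miles:
  driver zone  riders  miles
3   Lena    B       1   80.0
5   Lena    B       4   80.0
6   Lena    A       4   80.0
group by zone, sum of miles:
zone
A     80.0
B    160.0
Name: miles, dtype: float64

160.0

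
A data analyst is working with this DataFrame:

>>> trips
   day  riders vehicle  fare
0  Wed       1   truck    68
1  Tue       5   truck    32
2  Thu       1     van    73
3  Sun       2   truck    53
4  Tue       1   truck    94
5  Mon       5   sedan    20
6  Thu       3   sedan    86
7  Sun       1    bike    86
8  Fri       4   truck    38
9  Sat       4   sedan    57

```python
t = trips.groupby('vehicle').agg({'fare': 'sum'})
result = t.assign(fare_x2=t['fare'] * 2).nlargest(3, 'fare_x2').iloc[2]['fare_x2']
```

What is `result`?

group by vehicle, sum of fare:
         fare
vehicle      
bike       86
sedan     163
truck     285
van        73
add column fare_x2 = t['fare'] * 2:
         fare  fare_x2
vehicle               
bike       86      172
sedan     163      326
truck     285      570
van        73      146
take 3 rows with largest fare_x2:
         fare  fare_x2
vehicle               
truck     285      570
sedan     163      326
bike       86      172
Taking the value at position 2, column 'fare_x2' gives 172.

172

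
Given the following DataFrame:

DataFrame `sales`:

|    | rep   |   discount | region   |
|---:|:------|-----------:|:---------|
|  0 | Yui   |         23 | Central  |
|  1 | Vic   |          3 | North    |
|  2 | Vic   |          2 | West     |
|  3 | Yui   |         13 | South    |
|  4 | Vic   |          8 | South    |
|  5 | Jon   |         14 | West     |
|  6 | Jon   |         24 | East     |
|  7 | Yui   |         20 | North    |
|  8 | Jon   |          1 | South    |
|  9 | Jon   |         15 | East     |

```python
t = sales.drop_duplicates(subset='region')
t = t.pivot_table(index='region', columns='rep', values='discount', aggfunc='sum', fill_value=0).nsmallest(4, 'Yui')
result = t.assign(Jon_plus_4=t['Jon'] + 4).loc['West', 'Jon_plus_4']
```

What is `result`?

drop duplicate region (keep=first):
   rep  discount   region
0  Yui        23  Central
1  Vic         3    North
2  Vic         2     West
3  Yui        13    South
6  Jon        24     East
pivot: rows=region, cols=rep, sum(discount):
rep      Jon  Vic  Yui
region                
Central    0    0   23
East      24    0    0
North      0    3    0
South      0    0   13
West       0    2    0
take 4 rows with smallest Yui:
rep     Jon  Vic  Yui
region               
East     24    0    0
North     0    3    0
West      0    2    0
South     0    0   13
add column Jon_plus_4 = t['Jon'] + 4:
rep     Jon  Vic  Yui  Jon_plus_4
region                           
East     24    0    0          28
North     0    3    0           4
West      0    2    0           4
South     0    0   13           4
value at row 'West', column 'Jon_plus_4' → 4

4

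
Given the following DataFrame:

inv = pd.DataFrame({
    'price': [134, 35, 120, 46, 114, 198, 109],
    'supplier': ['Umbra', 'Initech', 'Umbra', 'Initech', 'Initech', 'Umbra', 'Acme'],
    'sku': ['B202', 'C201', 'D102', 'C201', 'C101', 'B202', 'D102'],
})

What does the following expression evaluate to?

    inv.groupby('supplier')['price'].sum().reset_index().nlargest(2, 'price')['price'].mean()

group by supplier, sum of price:
supplier
Acme       109
Initech    195
Umbra      452
Name: price, dtype: int64
reset_index():
  supplier  price
0     Acme    109
1  Initech    195
2    Umbra    452
take 2 rows with largest price:
  supplier  price
2    Umbra    452
1  Initech    195
Then the mean of column 'price': 323.5

323.5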